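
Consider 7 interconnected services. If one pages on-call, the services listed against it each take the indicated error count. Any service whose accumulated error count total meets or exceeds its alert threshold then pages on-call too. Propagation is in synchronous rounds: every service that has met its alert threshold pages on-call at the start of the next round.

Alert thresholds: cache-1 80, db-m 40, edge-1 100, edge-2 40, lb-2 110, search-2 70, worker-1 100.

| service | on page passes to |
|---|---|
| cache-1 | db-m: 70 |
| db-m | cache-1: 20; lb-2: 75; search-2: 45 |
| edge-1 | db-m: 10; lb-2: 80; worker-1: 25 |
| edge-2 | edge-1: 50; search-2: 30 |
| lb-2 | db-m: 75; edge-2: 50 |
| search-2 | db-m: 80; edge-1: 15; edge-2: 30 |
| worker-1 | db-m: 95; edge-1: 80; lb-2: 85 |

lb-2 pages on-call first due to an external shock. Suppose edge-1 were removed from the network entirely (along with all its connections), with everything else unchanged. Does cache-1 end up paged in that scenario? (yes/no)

With edge-1 removed:
Round 1 — lb-2 pages on-call (initial).
  db-m: +75 → 75 ≥ 40
  edge-2: +50 → 50 ≥ 40
Round 2 — db-m, edge-2 page on-call.
  cache-1: +20 → 20 < 80
  search-2: +45+30 → 75 ≥ 70
Round 3 — search-2 pages on-call.
No further pages.

no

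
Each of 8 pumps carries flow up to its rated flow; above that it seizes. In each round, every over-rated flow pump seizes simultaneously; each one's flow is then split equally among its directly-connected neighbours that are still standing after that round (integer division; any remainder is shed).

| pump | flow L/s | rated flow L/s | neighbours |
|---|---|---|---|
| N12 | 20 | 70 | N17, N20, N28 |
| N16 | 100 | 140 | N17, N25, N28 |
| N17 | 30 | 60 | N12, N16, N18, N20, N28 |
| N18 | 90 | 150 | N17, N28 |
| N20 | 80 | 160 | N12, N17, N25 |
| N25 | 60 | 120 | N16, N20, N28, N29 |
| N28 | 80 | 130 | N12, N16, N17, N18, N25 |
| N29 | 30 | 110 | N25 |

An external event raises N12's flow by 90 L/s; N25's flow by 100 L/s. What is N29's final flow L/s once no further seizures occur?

Round 1 — N12 at 110 > 70; N25 at 160 > 120. N12, N25 seize.
  N12 sheds 110 L/s to N17, N20, N28: 36 each (2 lost).
    N17: 30+36 = 66 > 60
    N20: 80+36 = 116 ≤ 160
    N28: 80+36 = 116 ≤ 130
  N25 sheds 160 L/s to N16, N20, N28, N29: 40 each.
    N16: 100+40 = 140 ≤ 140
    N20: 116+40 = 156 ≤ 160
    N28: 116+40 = 156 > 130
    N29: 30+40 = 70 ≤ 110
Round 2 — N17, N28 seize.
  N17 sheds 66 L/s to N16, N18, N20: 22 each.
    N16: 140+22 = 162 > 140
    N18: 90+22 = 112 ≤ 150
    N20: 156+22 = 178 > 160
  N28 sheds 156 L/s to N16, N18: 78 each.
    N16: 162+78 = 240 > 140
    N18: 112+78 = 190 > 150
Round 3 — N16, N18, N20 seize.
  N16 sheds 240 L/s: no online neighbours, lost.
  N18 sheds 190 L/s: no online neighbours, lost.
  N20 sheds 178 L/s: no online neighbours, lost.
No further seizures.

70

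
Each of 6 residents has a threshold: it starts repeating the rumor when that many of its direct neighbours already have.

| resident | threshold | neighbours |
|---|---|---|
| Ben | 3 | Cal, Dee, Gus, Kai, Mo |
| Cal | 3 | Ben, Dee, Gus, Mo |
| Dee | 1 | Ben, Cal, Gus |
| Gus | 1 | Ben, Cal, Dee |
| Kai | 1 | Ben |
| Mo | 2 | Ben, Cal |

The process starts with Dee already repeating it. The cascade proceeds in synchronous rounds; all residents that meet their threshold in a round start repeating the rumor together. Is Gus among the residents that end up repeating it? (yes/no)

yes

Round 1 — Dee starts repeating the rumor (initial).
Round 2 — checking thresholds:
  Ben: 1 of 5 neighbours < 3, below threshold.
  Cal: 1 of 4 neighbours < 3, below threshold.
  Gus: 1 of 3 neighbours ≥ 1, starts repeating the rumor.
Round 3 — no new spreads; cascade stops.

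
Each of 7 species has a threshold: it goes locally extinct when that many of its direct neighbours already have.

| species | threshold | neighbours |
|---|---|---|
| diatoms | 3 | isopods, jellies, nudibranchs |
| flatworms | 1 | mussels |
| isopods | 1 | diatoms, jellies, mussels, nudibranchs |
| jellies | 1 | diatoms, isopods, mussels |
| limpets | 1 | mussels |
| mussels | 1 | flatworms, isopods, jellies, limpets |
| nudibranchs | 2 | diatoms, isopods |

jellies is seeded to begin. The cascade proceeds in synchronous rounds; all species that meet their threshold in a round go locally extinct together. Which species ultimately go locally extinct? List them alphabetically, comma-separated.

flatworms, isopods, jellies, limpets, mussels

Round 1 — jellies goes locally extinct (initial).
Round 2 — checking thresholds:
  diatoms: 1 of 3 neighbours < 3, holds.
  isopods: 1 of 4 neighbours ≥ 1, goes locally extinct.
  mussels: 1 of 4 neighbours ≥ 1, goes locally extinct.
Round 3 — checking thresholds:
  diatoms: 2 of 3 neighbours < 3, holds.
  flatworms: 1 of 1 neighbours ≥ 1, goes locally extinct.
  limpets: 1 of 1 neighbours ≥ 1, goes locally extinct.
  nudibranchs: 1 of 2 neighbours < 2, holds.
Round 4 — no new extinctions; cascade stops.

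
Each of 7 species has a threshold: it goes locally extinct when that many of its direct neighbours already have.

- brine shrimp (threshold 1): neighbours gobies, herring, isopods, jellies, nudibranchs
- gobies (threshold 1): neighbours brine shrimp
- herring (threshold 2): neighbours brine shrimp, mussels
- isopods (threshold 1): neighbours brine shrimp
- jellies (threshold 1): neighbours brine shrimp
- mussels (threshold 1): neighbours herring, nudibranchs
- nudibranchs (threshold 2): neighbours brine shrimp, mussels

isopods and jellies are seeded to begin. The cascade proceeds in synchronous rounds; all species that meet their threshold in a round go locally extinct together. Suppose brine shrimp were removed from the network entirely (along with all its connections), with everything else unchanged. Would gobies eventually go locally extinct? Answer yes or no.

no

With brine shrimp removed:
Round 1 — isopods, jellies go locally extinct (initial).
Round 2 — no new extinctions; cascade stops.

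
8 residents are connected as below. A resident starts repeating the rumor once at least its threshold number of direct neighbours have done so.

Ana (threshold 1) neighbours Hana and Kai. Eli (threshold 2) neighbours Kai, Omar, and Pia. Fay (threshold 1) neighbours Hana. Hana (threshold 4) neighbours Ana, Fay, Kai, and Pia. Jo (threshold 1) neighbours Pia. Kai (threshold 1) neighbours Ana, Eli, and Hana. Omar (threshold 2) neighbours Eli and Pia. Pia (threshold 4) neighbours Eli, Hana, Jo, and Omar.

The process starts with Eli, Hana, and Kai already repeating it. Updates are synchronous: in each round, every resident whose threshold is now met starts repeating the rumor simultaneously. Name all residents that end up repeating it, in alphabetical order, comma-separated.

Round 1 — Eli, Hana, Kai start repeating the rumor (initial).
Round 2 — checking thresholds:
  Ana: 2 of 2 neighbours ≥ 1, starts repeating the rumor.
  Fay: 1 of 1 neighbours ≥ 1, starts repeating the rumor.
  Omar: 1 of 2 neighbours < 2, holds.
  Pia: 2 of 4 neighbours < 4, holds.
Round 3 — no new spreads; cascade stops.

Ana, Eli, Fay, Hana, Kai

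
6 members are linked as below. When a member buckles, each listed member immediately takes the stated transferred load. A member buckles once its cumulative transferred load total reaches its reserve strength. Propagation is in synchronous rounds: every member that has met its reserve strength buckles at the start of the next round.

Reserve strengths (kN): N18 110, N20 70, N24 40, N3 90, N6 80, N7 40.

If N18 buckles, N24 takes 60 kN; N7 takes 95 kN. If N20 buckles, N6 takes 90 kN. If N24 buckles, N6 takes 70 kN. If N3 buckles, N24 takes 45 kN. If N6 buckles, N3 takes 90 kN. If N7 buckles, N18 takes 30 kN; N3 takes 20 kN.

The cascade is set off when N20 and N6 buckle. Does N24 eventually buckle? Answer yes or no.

Round 1 — N20, N6 buckle (initial).
  N3: +90 → 90 ≥ 90
Round 2 — N3 buckles.
  N24: +45 → 45 ≥ 40
Round 3 — N24 buckles.
No further bucklings.

yes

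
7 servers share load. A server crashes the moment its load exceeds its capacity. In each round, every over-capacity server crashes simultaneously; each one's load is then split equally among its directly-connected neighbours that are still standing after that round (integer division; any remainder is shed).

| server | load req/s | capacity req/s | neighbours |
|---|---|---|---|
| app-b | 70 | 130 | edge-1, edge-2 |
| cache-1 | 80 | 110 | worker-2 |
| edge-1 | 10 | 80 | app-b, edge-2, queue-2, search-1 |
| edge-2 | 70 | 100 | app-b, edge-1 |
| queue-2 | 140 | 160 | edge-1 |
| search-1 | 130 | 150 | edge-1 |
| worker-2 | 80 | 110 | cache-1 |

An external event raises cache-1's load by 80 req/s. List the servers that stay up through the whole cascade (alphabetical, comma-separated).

Round 1 — cache-1 at 160 > 110. cache-1 crashes.
  cache-1 sheds 160 req/s to worker-2: 160 each.
    worker-2: 80+160 = 240 > 110
Round 2 — worker-2 crashes.
  worker-2 sheds 240 req/s: no online neighbours, lost.
No further crashes.

app-b, edge-1, edge-2, queue-2, search-1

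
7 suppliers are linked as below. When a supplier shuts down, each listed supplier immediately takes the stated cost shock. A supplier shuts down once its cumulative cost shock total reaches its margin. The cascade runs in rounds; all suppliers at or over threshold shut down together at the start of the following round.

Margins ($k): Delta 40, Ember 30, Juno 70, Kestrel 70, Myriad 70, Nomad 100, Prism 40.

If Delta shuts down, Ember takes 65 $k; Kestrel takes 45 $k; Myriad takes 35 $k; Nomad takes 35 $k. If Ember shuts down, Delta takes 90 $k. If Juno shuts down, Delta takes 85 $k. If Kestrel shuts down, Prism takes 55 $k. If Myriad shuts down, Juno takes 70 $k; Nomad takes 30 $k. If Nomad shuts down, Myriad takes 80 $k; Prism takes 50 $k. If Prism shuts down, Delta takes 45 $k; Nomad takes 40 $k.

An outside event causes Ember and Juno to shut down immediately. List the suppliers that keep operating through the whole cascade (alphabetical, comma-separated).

Round 1 — Ember, Juno shut down (initial).
  Delta: +90+85 → 175 ≥ 40
Round 2 — Delta shuts down.
  Kestrel: +45 → 45 < 70
  Myriad: +35 → 35 < 70
  Nomad: +35 → 35 < 100
No further shutdowns.

Kestrel, Myriad, Nomad, Prism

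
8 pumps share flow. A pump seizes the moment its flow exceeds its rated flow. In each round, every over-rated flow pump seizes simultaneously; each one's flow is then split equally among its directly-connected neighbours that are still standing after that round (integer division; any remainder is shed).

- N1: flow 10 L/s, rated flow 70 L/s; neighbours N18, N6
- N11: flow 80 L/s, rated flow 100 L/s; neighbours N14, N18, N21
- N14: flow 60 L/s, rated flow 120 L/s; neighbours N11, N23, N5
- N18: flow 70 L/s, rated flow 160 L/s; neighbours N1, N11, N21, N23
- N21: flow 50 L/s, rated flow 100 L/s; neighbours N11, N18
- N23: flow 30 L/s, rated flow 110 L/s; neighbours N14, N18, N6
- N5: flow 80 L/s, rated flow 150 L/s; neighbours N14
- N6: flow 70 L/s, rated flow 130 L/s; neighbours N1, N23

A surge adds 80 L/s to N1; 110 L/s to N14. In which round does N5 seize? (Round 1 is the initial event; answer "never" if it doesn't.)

Round 1 — N1 at 90 > 70; N14 at 170 > 120. N1, N14 seize.
  N1 sheds 90 L/s to N18, N6: 45 each.
    N18: 70+45 = 115 ≤ 160
    N6: 70+45 = 115 ≤ 130
  N14 sheds 170 L/s to N11, N23, N5: 56 each (2 lost).
    N11: 80+56 = 136 > 100
    N23: 30+56 = 86 ≤ 110
    N5: 80+56 = 136 ≤ 150
Round 2 — N11 seizes.
  N11 sheds 136 L/s to N18, N21: 68 each.
    N18: 115+68 = 183 > 160
    N21: 50+68 = 118 > 100
Round 3 — N18, N21 seize.
  N18 sheds 183 L/s to N23: 183 each.
    N23: 86+183 = 269 > 110
  N21 sheds 118 L/s: no online neighbours, lost.
Round 4 — N23 seizes.
  N23 sheds 269 L/s to N6: 269 each.
    N6: 115+269 = 384 > 130
Round 5 — N6 seizes.
  N6 sheds 384 L/s: no online neighbours, lost.
No further seizures.

never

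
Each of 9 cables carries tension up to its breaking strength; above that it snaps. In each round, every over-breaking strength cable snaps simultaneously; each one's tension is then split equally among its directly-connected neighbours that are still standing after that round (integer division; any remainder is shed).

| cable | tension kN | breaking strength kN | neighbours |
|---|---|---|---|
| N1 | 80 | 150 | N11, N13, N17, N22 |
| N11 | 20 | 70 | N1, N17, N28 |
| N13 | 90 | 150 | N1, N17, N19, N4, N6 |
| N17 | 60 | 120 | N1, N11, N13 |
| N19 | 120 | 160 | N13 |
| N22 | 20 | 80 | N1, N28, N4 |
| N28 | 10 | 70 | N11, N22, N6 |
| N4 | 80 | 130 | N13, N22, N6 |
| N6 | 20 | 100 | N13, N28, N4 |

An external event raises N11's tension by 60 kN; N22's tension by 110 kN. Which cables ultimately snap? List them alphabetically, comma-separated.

Round 1 — N11 at 80 > 70; N22 at 130 > 80. N11, N22 snap.
  N11 sheds 80 kN to N1, N17, N28: 26 each (2 lost).
    N1: 80+26 = 106 ≤ 150
    N17: 60+26 = 86 ≤ 120
    N28: 10+26 = 36 ≤ 70
  N22 sheds 130 kN to N1, N28, N4: 43 each (1 lost).
    N1: 106+43 = 149 ≤ 150
    N28: 36+43 = 79 > 70
    N4: 80+43 = 123 ≤ 130
Round 2 — N28 snaps.
  N28 sheds 79 kN to N6: 79 each.
    N6: 20+79 = 99 ≤ 100
No further breaks.

N11, N22, N28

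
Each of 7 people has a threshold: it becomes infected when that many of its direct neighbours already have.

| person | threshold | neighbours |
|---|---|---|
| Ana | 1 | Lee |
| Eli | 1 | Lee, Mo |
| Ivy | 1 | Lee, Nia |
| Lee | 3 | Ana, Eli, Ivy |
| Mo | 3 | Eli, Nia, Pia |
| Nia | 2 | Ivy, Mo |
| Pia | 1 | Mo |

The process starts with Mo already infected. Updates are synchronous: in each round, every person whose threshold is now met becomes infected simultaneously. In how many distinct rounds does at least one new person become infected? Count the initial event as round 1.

2

Round 1 — Mo becomes infected (initial).
Round 2 — checking thresholds:
  Eli: 1 of 2 neighbours ≥ 1, becomes infected.
  Nia: 1 of 2 neighbours < 2, below threshold.
  Pia: 1 of 1 neighbours ≥ 1, becomes infected.
Round 3 — no new infections; cascade stops.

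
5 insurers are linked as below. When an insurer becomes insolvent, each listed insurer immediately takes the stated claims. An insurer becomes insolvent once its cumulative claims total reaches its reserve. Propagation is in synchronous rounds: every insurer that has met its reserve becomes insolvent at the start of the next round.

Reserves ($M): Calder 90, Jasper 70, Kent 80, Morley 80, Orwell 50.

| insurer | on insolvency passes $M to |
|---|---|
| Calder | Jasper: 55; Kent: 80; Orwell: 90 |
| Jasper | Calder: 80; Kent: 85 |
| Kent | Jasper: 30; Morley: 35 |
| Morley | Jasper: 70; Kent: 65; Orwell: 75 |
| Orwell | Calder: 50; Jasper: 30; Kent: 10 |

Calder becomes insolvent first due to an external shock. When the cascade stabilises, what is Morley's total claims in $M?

Round 1 — Calder becomes insolvent (initial).
  Jasper: +55 → 55 < 70
  Kent: +80 → 80 ≥ 80
  Orwell: +90 → 90 ≥ 50
Round 2 — Kent, Orwell become insolvent.
  Jasper: +30+30 → 115 ≥ 70
  Morley: +35 → 35 < 80
Round 3 — Jasper becomes insolvent.
No further insolvencies.

35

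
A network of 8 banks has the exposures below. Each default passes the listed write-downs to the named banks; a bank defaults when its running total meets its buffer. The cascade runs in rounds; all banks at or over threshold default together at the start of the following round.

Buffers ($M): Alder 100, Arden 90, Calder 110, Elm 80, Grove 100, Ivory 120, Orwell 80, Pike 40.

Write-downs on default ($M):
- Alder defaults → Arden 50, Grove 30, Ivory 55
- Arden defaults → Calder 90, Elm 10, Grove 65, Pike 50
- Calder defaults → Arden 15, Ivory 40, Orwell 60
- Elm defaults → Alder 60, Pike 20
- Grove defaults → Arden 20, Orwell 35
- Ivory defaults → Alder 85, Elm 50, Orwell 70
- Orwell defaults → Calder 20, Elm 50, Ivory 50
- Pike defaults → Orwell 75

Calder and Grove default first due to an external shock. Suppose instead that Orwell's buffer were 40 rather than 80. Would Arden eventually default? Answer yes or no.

With Orwell's buffer at 40:
Round 1 — Calder, Grove default (initial).
  Arden: +15+20 → 35 < 90
  Ivory: +40 → 40 < 120
  Orwell: +60+35 → 95 ≥ 40
Round 2 — Orwell defaults.
  Elm: +50 → 50 < 80
  Ivory: +50 → 90 < 120
No further defaults.

no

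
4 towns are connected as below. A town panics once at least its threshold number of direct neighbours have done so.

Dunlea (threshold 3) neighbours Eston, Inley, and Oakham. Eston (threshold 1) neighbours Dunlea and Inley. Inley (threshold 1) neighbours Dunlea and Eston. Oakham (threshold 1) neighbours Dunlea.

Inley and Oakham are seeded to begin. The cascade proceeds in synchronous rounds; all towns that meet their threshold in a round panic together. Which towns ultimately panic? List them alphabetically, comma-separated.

Round 1 — Inley, Oakham panic (initial).
Round 2 — checking thresholds:
  Dunlea: 2 of 3 neighbours < 3, below threshold.
  Eston: 1 of 2 neighbours ≥ 1, panics.
Round 3 — checking thresholds:
  Dunlea: 3 of 3 neighbours ≥ 3, panics.
Round 4 — no new panics; cascade stops.

Dunlea, Eston, Inley, Oakham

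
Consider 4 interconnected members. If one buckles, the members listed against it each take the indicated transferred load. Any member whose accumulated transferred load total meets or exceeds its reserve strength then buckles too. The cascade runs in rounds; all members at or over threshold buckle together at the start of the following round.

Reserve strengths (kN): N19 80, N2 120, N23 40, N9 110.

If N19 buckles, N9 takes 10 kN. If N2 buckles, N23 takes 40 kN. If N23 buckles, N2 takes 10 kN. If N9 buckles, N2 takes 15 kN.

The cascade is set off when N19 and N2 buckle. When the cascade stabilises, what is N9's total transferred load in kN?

Round 1 — N19, N2 buckle (initial).
  N23: +40 → 40 ≥ 40
  N9: +10 → 10 < 110
Round 2 — N23 buckles.
No further bucklings.

10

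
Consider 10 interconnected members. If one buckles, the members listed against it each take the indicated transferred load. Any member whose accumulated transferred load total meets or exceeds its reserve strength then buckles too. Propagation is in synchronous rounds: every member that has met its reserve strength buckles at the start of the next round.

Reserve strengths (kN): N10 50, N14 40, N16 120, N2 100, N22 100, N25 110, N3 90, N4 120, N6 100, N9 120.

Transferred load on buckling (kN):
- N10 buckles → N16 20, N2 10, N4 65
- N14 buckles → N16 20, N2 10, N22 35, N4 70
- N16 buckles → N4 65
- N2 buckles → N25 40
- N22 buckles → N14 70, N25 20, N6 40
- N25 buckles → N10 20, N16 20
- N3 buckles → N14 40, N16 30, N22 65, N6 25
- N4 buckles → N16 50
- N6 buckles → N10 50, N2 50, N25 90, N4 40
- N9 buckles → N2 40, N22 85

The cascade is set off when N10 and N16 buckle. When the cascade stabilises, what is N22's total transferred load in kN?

Round 1 — N10, N16 buckle (initial).
  N2: +10 → 10 < 100
  N4: +65+65 → 130 ≥ 120
Round 2 — N4 buckles.
No further bucklings.

0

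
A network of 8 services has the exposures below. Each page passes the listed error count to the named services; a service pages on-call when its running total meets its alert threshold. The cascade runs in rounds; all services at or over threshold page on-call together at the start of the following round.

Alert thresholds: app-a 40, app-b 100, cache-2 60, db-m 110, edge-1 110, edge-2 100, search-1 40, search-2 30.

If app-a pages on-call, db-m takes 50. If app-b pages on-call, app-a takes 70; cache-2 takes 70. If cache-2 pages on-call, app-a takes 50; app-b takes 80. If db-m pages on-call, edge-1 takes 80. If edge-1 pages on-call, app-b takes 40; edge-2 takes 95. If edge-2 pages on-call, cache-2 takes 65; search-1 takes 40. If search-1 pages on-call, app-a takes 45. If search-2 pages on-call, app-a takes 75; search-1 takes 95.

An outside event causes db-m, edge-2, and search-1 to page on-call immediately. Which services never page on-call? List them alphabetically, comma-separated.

app-b, edge-1, search-2

Round 1 — db-m, edge-2, search-1 page on-call (initial).
  app-a: +45 → 45 ≥ 40
  cache-2: +65 → 65 ≥ 60
  edge-1: +80 → 80 < 110
Round 2 — app-a, cache-2 page on-call.
  app-b: +80 → 80 < 100
No further pages.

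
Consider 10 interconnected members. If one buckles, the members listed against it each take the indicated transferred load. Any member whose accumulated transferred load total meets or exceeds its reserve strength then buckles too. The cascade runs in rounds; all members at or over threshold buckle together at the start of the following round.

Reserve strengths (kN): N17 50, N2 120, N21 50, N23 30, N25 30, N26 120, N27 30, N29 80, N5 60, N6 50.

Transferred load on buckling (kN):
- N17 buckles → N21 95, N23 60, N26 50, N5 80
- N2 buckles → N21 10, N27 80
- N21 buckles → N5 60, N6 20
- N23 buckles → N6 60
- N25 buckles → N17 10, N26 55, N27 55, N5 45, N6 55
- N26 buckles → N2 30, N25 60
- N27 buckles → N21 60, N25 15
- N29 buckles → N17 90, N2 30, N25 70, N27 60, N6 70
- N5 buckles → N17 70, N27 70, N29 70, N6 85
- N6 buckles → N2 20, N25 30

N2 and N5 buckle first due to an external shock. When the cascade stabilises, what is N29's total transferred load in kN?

70

Round 1 — N2, N5 buckle (initial).
  N17: +70 → 70 ≥ 50
  N21: +10 → 10 < 50
  N27: +80+70 → 150 ≥ 30
  N29: +70 → 70 < 80
  N6: +85 → 85 ≥ 50
Round 2 — N17, N27, N6 buckle.
  N21: +95+60 → 165 ≥ 50
  N23: +60 → 60 ≥ 30
  N25: +15+30 → 45 ≥ 30
  N26: +50 → 50 < 120
Round 3 — N21, N23, N25 buckle.
  N26: +55 → 105 < 120
No further bucklings.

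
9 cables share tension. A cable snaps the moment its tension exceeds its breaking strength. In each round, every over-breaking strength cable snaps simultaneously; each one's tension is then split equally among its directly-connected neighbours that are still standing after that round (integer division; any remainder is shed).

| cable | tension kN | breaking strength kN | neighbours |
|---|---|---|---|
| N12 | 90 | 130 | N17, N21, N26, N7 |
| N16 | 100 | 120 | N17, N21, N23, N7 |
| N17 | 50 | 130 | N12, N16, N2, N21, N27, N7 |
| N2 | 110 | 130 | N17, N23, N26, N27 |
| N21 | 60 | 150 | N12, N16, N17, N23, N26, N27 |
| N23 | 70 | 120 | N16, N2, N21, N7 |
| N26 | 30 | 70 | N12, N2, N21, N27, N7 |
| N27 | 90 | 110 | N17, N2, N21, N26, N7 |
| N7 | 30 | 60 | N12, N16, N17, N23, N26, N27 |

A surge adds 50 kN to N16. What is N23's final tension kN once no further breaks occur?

120

Round 1 — N16 at 150 > 120. N16 snaps.
  N16 sheds 150 kN to N17, N21, N23, N7: 37 each (2 lost).
    N17: 50+37 = 87 ≤ 130
    N21: 60+37 = 97 ≤ 150
    N23: 70+37 = 107 ≤ 120
    N7: 30+37 = 67 > 60
Round 2 — N7 snaps.
  N7 sheds 67 kN to N12, N17, N23, N26, N27: 13 each (2 lost).
    N12: 90+13 = 103 ≤ 130
    N17: 87+13 = 100 ≤ 130
    N23: 107+13 = 120 ≤ 120
    N26: 30+13 = 43 ≤ 70
    N27: 90+13 = 103 ≤ 110
No further breaks.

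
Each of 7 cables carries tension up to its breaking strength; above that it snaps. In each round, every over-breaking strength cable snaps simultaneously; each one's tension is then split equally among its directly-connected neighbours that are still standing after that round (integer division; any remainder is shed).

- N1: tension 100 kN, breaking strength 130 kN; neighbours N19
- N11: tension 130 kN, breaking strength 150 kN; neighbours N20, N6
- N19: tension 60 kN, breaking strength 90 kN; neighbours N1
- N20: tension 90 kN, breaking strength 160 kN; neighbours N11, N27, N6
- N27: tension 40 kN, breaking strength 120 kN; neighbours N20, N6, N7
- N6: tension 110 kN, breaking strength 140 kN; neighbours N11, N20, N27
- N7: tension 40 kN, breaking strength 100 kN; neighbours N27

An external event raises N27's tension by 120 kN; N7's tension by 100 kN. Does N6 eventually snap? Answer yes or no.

Round 1 — N27 at 160 > 120; N7 at 140 > 100. N27, N7 snap.
  N27 sheds 160 kN to N20, N6: 80 each.
    N20: 90+80 = 170 > 160
    N6: 110+80 = 190 > 140
  N7 sheds 140 kN: no online neighbours, lost.
Round 2 — N20, N6 snap.
  N20 sheds 170 kN to N11: 170 each.
    N11: 130+170 = 300 > 150
  N6 sheds 190 kN to N11: 190 each.
    N11: 300+190 = 490 > 150
Round 3 — N11 snaps.
  N11 sheds 490 kN: no online neighbours, lost.
No further breaks.

yes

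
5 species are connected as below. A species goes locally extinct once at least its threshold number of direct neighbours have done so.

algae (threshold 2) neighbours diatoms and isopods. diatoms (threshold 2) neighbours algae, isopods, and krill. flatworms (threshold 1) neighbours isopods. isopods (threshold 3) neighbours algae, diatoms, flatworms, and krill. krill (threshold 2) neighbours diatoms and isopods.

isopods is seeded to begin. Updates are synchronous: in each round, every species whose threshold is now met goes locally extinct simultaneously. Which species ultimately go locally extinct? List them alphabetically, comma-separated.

Round 1 — isopods goes locally extinct (initial).
Round 2 — checking thresholds:
  algae: 1 of 2 neighbours < 2, below threshold.
  diatoms: 1 of 3 neighbours < 2, below threshold.
  flatworms: 1 of 1 neighbours ≥ 1, goes locally extinct.
  krill: 1 of 2 neighbours < 2, below threshold.
Round 3 — no new extinctions; cascade stops.

flatworms, isopods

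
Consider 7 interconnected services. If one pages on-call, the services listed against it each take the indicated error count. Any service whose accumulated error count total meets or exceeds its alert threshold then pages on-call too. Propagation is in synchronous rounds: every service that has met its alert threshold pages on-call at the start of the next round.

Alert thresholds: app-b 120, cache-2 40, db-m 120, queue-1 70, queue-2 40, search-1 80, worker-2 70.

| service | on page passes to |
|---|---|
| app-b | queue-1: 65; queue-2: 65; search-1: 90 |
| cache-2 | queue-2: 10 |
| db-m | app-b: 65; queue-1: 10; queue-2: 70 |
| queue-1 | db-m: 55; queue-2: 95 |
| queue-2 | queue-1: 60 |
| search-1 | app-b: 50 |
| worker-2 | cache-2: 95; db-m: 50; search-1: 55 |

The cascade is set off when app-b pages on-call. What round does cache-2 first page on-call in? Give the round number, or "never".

Round 1 — app-b pages on-call (initial).
  queue-1: +65 → 65 < 70
  queue-2: +65 → 65 ≥ 40
  search-1: +90 → 90 ≥ 80
Round 2 — queue-2, search-1 page on-call.
  queue-1: +60 → 125 ≥ 70
Round 3 — queue-1 pages on-call.
  db-m: +55 → 55 < 120
No further pages.

never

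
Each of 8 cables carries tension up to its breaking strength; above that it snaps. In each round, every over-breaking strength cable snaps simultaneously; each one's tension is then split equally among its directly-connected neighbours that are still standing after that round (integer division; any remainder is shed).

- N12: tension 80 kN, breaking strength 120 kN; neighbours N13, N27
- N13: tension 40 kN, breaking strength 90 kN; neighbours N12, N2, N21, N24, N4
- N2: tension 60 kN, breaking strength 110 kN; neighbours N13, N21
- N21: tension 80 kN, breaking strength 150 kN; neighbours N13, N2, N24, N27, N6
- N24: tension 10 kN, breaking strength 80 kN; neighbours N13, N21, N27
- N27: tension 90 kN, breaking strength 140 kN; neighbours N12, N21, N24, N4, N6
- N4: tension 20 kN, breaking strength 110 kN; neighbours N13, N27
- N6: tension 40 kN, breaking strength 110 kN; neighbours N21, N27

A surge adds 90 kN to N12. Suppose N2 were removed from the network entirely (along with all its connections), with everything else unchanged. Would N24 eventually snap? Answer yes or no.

yes

With N2 removed:
Round 1 — N12 at 170 > 120. N12 snaps.
  N12 sheds 170 kN to N13, N27: 85 each.
    N13: 40+85 = 125 > 90
    N27: 90+85 = 175 > 140
Round 2 — N13, N27 snap.
  N13 sheds 125 kN to N21, N24, N4: 41 each (2 lost).
    N21: 80+41 = 121 ≤ 150
    N24: 10+41 = 51 ≤ 80
    N4: 20+41 = 61 ≤ 110
  N27 sheds 175 kN to N21, N24, N4, N6: 43 each (3 lost).
    N21: 121+43 = 164 > 150
    N24: 51+43 = 94 > 80
    N4: 61+43 = 104 ≤ 110
    N6: 40+43 = 83 ≤ 110
Round 3 — N21, N24 snap.
  N21 sheds 164 kN to N6: 164 each.
    N6: 83+164 = 247 > 110
  N24 sheds 94 kN: no online neighbours, lost.
Round 4 — N6 snaps.
  N6 sheds 247 kN: no online neighbours, lost.
No further breaks.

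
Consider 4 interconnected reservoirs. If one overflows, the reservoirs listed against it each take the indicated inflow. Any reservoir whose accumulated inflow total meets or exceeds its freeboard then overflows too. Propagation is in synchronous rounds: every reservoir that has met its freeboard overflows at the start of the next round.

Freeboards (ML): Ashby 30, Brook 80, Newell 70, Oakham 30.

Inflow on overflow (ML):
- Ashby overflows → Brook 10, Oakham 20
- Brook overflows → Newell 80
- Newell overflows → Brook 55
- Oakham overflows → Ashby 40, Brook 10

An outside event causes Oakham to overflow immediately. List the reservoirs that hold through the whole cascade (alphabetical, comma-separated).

Brook, Newell

Round 1 — Oakham overflows (initial).
  Ashby: +40 → 40 ≥ 30
  Brook: +10 → 10 < 80
Round 2 — Ashby overflows.
  Brook: +10 → 20 < 80
No further overflows.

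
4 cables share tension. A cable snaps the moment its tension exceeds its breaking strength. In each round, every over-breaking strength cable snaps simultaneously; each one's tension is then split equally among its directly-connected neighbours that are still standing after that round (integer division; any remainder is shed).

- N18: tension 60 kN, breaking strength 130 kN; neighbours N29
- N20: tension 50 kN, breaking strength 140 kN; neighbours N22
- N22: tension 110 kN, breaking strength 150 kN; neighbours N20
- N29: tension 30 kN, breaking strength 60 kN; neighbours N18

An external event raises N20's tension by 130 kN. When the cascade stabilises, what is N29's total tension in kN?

Round 1 — N20 at 180 > 140. N20 snaps.
  N20 sheds 180 kN to N22: 180 each.
    N22: 110+180 = 290 > 150
Round 2 — N22 snaps.
  N22 sheds 290 kN: no online neighbours, lost.
No further breaks.

30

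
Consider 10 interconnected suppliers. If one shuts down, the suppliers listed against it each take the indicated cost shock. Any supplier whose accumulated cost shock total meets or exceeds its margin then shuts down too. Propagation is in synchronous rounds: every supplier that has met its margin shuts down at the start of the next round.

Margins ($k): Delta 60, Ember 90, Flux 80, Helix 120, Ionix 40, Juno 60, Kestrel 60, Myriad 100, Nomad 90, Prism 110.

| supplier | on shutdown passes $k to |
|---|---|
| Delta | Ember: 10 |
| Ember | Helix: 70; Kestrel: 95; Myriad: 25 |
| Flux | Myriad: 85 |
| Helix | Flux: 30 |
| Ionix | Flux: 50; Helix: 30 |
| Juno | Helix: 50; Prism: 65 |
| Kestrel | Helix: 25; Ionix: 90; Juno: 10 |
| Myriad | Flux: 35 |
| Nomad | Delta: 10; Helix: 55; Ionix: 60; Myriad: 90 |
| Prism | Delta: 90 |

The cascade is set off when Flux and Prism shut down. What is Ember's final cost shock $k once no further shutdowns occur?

10

Round 1 — Flux, Prism shut down (initial).
  Delta: +90 → 90 ≥ 60
  Myriad: +85 → 85 < 100
Round 2 — Delta shuts down.
  Ember: +10 → 10 < 90
No further shutdowns.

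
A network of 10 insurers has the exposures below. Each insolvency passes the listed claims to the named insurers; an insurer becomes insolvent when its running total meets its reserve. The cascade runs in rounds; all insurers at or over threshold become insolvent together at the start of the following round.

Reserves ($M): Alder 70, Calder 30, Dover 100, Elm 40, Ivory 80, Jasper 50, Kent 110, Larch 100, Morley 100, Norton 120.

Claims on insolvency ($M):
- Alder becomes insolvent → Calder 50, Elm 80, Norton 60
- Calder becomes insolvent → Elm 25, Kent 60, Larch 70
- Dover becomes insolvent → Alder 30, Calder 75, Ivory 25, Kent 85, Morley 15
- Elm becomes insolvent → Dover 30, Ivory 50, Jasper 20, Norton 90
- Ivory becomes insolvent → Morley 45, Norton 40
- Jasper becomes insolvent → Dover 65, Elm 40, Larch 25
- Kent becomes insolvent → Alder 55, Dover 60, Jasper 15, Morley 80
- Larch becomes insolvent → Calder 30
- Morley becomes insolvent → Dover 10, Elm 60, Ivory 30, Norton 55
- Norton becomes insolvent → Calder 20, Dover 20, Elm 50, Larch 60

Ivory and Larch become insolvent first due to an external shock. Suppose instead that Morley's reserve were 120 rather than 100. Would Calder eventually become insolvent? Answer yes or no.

yes

With Morley's reserve at 120:
Round 1 — Ivory, Larch become insolvent (initial).
  Calder: +30 → 30 ≥ 30
  Morley: +45 → 45 < 120
  Norton: +40 → 40 < 120
Round 2 — Calder becomes insolvent.
  Elm: +25 → 25 < 40
  Kent: +60 → 60 < 110
No further insolvencies.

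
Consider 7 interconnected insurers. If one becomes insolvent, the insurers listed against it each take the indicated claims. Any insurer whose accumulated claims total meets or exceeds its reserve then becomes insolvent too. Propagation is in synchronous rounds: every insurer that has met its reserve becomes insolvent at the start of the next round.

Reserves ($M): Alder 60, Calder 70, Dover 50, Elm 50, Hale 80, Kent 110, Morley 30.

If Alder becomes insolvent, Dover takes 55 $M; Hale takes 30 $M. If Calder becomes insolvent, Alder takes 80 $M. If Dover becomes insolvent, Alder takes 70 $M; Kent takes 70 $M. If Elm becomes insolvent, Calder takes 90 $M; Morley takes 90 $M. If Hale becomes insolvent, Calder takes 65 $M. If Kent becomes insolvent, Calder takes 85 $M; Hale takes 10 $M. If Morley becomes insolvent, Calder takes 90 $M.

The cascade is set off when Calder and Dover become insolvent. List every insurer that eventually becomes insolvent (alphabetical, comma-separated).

Round 1 — Calder, Dover become insolvent (initial).
  Alder: +80+70 → 150 ≥ 60
  Kent: +70 → 70 < 110
Round 2 — Alder becomes insolvent.
  Hale: +30 → 30 < 80
No further insolvencies.

Alder, Calder, Dover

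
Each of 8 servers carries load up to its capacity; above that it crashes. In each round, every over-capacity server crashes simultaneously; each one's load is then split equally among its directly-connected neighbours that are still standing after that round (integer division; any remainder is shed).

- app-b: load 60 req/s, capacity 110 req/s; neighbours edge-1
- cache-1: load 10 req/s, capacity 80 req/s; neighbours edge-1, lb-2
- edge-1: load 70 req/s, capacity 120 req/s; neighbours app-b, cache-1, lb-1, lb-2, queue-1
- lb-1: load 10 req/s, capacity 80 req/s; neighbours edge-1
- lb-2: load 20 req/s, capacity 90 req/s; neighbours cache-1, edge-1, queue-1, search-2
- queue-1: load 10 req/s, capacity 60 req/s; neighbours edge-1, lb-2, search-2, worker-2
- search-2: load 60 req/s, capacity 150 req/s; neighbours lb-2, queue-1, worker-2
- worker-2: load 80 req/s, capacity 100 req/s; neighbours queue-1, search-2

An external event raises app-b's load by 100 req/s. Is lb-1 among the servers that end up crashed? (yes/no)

Round 1 — app-b at 160 > 110. app-b crashes.
  app-b sheds 160 req/s to edge-1: 160 each.
    edge-1: 70+160 = 230 > 120
Round 2 — edge-1 crashes.
  edge-1 sheds 230 req/s to cache-1, lb-1, lb-2, queue-1: 57 each (2 lost).
    cache-1: 10+57 = 67 ≤ 80
    lb-1: 10+57 = 67 ≤ 80
    lb-2: 20+57 = 77 ≤ 90
    queue-1: 10+57 = 67 > 60
Round 3 — queue-1 crashes.
  queue-1 sheds 67 req/s to lb-2, search-2, worker-2: 22 each (1 lost).
    lb-2: 77+22 = 99 > 90
    search-2: 60+22 = 82 ≤ 150
    worker-2: 80+22 = 102 > 100
Round 4 — lb-2, worker-2 crash.
  lb-2 sheds 99 req/s to cache-1, search-2: 49 each (1 lost).
    cache-1: 67+49 = 116 > 80
    search-2: 82+49 = 131 ≤ 150
  worker-2 sheds 102 req/s to search-2: 102 each.
    search-2: 131+102 = 233 > 150
Round 5 — cache-1, search-2 crash.
  cache-1 sheds 116 req/s: no online neighbours, lost.
  search-2 sheds 233 req/s: no online neighbours, lost.
No further crashes.

no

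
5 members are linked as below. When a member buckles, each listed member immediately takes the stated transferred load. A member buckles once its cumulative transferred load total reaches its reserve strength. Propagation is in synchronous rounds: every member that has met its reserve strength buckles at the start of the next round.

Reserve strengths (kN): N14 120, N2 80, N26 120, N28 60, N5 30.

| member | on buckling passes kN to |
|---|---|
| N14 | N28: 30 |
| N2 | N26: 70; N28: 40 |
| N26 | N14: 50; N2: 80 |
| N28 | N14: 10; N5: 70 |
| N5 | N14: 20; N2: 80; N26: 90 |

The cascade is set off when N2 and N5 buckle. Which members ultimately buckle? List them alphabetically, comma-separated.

N2, N26, N5

Round 1 — N2, N5 buckle (initial).
  N14: +20 → 20 < 120
  N26: +70+90 → 160 ≥ 120
  N28: +40 → 40 < 60
Round 2 — N26 buckles.
  N14: +50 → 70 < 120
No further bucklings.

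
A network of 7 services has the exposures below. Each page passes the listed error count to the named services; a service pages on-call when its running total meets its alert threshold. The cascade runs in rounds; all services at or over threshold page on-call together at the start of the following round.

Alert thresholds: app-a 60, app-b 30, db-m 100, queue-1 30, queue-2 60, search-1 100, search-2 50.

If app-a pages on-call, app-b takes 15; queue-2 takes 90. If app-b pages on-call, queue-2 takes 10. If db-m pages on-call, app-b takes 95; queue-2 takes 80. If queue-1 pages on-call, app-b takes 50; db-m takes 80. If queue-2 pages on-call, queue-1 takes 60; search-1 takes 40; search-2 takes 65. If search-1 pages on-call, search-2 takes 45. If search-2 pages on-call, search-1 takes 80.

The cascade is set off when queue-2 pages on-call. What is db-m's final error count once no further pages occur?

80

Round 1 — queue-2 pages on-call (initial).
  queue-1: +60 → 60 ≥ 30
  search-1: +40 → 40 < 100
  search-2: +65 → 65 ≥ 50
Round 2 — queue-1, search-2 page on-call.
  app-b: +50 → 50 ≥ 30
  db-m: +80 → 80 < 100
  search-1: +80 → 120 ≥ 100
Round 3 — app-b, search-1 page on-call.
No further pages.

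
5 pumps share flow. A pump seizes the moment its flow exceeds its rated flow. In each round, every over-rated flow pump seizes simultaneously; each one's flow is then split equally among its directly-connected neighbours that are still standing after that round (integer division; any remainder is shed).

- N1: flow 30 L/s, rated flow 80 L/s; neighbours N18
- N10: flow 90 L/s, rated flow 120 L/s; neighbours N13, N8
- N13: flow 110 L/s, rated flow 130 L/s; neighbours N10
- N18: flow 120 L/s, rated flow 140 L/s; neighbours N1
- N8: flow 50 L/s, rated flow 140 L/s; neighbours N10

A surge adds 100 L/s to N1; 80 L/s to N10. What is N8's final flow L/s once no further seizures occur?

Round 1 — N1 at 130 > 80; N10 at 170 > 120. N1, N10 seize.
  N1 sheds 130 L/s to N18: 130 each.
    N18: 120+130 = 250 > 140
  N10 sheds 170 L/s to N13, N8: 85 each.
    N13: 110+85 = 195 > 130
    N8: 50+85 = 135 ≤ 140
Round 2 — N13, N18 seize.
  N13 sheds 195 L/s: no online neighbours, lost.
  N18 sheds 250 L/s: no online neighbours, lost.
No further seizures.

135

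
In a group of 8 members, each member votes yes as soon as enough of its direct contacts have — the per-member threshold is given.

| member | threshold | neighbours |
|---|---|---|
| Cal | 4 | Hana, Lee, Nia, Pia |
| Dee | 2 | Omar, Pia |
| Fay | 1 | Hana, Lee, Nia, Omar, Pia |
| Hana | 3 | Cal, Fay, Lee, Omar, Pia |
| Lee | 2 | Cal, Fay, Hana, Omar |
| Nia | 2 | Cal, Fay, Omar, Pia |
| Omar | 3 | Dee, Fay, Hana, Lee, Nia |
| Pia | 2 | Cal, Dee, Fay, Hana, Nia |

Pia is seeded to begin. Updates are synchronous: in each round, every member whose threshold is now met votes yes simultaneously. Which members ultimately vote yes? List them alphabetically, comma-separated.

Round 1 — Pia votes yes (initial).
Round 2 — checking thresholds:
  Cal: 1 of 4 neighbours < 4, holds.
  Dee: 1 of 2 neighbours < 2, holds.
  Fay: 1 of 5 neighbours ≥ 1, votes yes.
  Hana: 1 of 5 neighbours < 3, holds.
  Nia: 1 of 4 neighbours < 2, holds.
Round 3 — checking thresholds:
  Cal: 1 of 4 neighbours < 4, holds.
  Dee: 1 of 2 neighbours < 2, holds.
  Hana: 2 of 5 neighbours < 3, holds.
  Lee: 1 of 4 neighbours < 2, holds.
  Nia: 2 of 4 neighbours ≥ 2, votes yes.
  Omar: 1 of 5 neighbours < 3, holds.
Round 4 — no new yes votes; cascade stops.

Fay, Nia, Pia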